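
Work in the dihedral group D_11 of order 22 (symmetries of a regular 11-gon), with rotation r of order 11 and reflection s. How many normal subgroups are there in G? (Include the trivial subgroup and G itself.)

G has 14 subgroups. Checking conjugation-invariance by order — order 1: 1/1 normal; order 2: 0/11 normal; order 11: 1/1 normal; order 22: 1/1 normal.
Total normal subgroups: 3.

3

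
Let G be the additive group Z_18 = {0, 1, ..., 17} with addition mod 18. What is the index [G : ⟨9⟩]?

9

|⟨9⟩| = 2 and |G| = 18.
By Lagrange, [G : H] = |G|/|H| = 18/2 = 9.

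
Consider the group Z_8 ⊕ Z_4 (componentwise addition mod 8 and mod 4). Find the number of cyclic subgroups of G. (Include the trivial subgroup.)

Group the elements of G by the cyclic subgroup they generate; each cyclic subgroup of order d accounts for φ(d) elements.
Cyclic subgroups by order — order 1: 1; order 2: 3; order 4: 6; order 8: 4.
Total: 14.

14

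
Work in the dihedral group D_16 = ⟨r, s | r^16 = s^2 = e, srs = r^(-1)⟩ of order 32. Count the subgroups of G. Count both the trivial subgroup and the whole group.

|G| = 32, so by Lagrange every subgroup order divides 32. Divisors: 1, 2, 4, 8, 16, 32.
Subgroups by order — order 1: 1; order 2: 17; order 4: 9; order 8: 5; order 16: 3; order 32: 1.
Total: 1 + 17 + 9 + 5 + 3 + 1 = 36.

36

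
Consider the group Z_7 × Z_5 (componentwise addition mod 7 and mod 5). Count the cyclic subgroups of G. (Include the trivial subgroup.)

4

Each element a generates a cyclic subgroup ⟨a⟩; distinct elements may generate the same one (a cyclic group of order d has φ(d) generators).
Cyclic subgroups by order — order 1: 1; order 5: 1; order 7: 1; order 35: 1.
Total: 4.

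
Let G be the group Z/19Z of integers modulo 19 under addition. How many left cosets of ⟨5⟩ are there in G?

1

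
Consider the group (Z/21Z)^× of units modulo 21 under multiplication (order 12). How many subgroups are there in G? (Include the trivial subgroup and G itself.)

10

|G| = 12, so by Lagrange every subgroup order divides 12. Divisors: 1, 2, 3, 4, 6, 12.
Subgroups by order — order 1: 1; order 2: 3; order 3: 1; order 4: 1; order 6: 3; order 12: 1.
Total: 1 + 3 + 1 + 1 + 3 + 1 = 10.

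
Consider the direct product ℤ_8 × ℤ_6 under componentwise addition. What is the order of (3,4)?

The order of (3,4) in Z_8 × Z_6 is lcm(ord(3) in Z_8, ord(4) in Z_6).
ord(3) = 8 and ord(4) = 3, so |⟨(3,4)⟩| = lcm(8, 3) = 24.

24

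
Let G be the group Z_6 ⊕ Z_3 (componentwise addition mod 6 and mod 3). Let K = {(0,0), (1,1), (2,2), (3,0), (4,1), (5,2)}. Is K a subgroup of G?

|K| = 6 divides |G| = 18, consistent with Lagrange.
K contains the identity, every element's inverse is in K, and K is closed under +: it is a subgroup.
In fact K = ⟨(5,2)⟩.

Yes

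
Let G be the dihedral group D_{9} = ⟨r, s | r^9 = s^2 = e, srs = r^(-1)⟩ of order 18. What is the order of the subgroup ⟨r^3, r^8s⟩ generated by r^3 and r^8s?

6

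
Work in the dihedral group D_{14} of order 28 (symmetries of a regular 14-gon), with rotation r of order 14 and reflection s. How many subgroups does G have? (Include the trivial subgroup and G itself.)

28

|G| = 28, so by Lagrange every subgroup order divides 28. Divisors: 1, 2, 4, 7, 14, 28.
Subgroups by order — order 1: 1; order 2: 15; order 4: 7; order 7: 1; order 14: 3; order 28: 1.
Total: 1 + 15 + 7 + 1 + 3 + 1 = 28.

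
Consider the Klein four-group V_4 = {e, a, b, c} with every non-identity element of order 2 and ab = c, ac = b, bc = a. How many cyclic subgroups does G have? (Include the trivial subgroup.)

A cyclic subgroup of order d is generated by each of its φ(d) elements of order d, so the cyclic subgroups of order d number (#elements of order d)/φ(d).
Cyclic subgroups by order — order 1: 1; order 2: 3.
Total: 4.

4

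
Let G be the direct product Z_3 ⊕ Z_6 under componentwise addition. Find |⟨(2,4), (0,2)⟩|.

9

|⟨(2,4)⟩| = 3 and |⟨(0,2)⟩| = 3, so |H| is a multiple of lcm(3, 3) = 3 and divides |G| = 18.
Closing under the operation: H = {(0,0), (0,2), (0,4), (1,0), (1,2), (1,4), (2,0), (2,2), (2,4)}, so |H| = 9.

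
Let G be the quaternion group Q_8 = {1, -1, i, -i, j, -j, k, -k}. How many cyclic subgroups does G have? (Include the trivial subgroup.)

Group the elements of G by the cyclic subgroup they generate; each cyclic subgroup of order d accounts for φ(d) elements.
Cyclic subgroups by order — order 1: 1; order 2: 1; order 4: 3.
Total: 5.

5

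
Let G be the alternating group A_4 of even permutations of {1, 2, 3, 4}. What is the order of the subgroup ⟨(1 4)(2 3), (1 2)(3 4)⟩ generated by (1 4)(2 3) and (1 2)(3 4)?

|⟨(1 4)(2 3)⟩| = 2 and |⟨(1 2)(3 4)⟩| = 2, so |H| is a multiple of lcm(2, 2) = 2 and divides |G| = 12.
Closing under the operation: H = {e, (1 2)(3 4), (1 3)(2 4), (1 4)(2 3)}, so |H| = 4.

4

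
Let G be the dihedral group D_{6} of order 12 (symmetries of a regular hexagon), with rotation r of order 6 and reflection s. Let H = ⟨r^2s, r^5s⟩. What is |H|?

4

|⟨r^2s⟩| = 2 and |⟨r^5s⟩| = 2, so |H| is a multiple of lcm(2, 2) = 2 and divides |G| = 12.
Closing under the operation: H = {e, r^3, r^2s, r^5s}, so |H| = 4.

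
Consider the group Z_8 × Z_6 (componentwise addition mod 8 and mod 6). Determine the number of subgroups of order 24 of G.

3

|G| = 48 and 24 | 48, so subgroups of order 24 are possible by Lagrange.
The subgroups of order 24 are: {(0,0), (0,1), (0,2), (0,3), (0,4), (0,5), (2,0), (2,1), (2,2), (2,3), (2,4), (2,5), (4,0), (4,1), (4,2), (4,3), (4,4), (4,5), (6,0), (6,1), (6,2), (6,3), (6,4), (6,5)}; {(0,0), (0,2), (0,4), (1,0), (1,2), (1,4), (2,0), (2,2), (2,4), (3,0), (3,2), (3,4), (4,0), (4,2), (4,4), (5,0), (5,2), (5,4), (6,0), (6,2), (6,4), (7,0), (7,2), (7,4)}; {(0,0), (0,2), (0,4), (1,1), (1,3), (1,5), (2,0), (2,2), (2,4), (3,1), (3,3), (3,5), (4,0), (4,2), (4,4), (5,1), (5,3), (5,5), (6,0), (6,2), (6,4), (7,1), (7,3), (7,5)}.
So G has 3 subgroups of order 24.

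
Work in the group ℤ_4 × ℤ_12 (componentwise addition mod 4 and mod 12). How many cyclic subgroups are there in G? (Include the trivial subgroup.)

20

Each element a generates a cyclic subgroup ⟨a⟩; distinct elements may generate the same one (a cyclic group of order d has φ(d) generators).
Cyclic subgroups by order — order 1: 1; order 2: 3; order 3: 1; order 4: 6; order 6: 3; order 12: 6.
Total: 20.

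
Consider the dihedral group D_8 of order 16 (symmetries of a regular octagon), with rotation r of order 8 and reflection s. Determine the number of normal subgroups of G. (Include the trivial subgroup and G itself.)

G has 19 subgroups. Checking conjugation-invariance by order — order 1: 1/1 normal; order 2: 1/9 normal; order 4: 1/5 normal; order 8: 3/3 normal; order 16: 1/1 normal.
Total normal subgroups: 7.

7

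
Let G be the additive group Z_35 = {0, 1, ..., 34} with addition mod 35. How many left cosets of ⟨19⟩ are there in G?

|⟨19⟩| = 35 and |G| = 35.
By Lagrange, [G : H] = |G|/|H| = 35/35 = 1.

1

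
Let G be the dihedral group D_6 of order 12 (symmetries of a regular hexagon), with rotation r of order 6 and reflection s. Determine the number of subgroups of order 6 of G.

3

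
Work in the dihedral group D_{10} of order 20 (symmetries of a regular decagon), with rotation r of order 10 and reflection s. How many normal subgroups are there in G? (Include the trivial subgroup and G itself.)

7

G has 22 subgroups. Checking conjugation-invariance by order — order 1: 1/1 normal; order 2: 1/11 normal; order 4: 0/5 normal; order 5: 1/1 normal; order 10: 3/3 normal; order 20: 1/1 normal.
Total normal subgroups: 7.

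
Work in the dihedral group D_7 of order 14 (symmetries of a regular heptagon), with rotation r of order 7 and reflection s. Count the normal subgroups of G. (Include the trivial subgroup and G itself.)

3

G has 10 subgroups. Checking conjugation-invariance by order — order 1: 1/1 normal; order 2: 0/7 normal; order 7: 1/1 normal; order 14: 1/1 normal.
Total normal subgroups: 3.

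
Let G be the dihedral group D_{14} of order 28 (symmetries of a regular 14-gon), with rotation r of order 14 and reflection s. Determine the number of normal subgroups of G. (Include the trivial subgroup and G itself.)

7

G has 28 subgroups. Checking conjugation-invariance by order — order 1: 1/1 normal; order 2: 1/15 normal; order 4: 0/7 normal; order 7: 1/1 normal; order 14: 3/3 normal; order 28: 1/1 normal.
Total normal subgroups: 7.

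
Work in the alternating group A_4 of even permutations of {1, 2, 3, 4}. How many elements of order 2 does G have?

3

The elements of order 2 are: (1 2)(3 4), (1 3)(2 4), (1 4)(2 3).
That's 3.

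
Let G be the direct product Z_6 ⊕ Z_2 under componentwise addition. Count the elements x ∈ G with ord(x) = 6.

6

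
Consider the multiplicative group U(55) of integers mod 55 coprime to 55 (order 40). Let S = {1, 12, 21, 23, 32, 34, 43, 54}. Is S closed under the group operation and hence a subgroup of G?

|S| = 8 divides |G| = 40, consistent with Lagrange.
S contains the identity, every element's inverse is in S, and S is closed under ·: it is a subgroup.

Yes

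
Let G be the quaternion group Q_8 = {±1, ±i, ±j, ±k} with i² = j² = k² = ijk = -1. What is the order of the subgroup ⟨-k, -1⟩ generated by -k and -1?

|⟨-k⟩| = 4 and |⟨-1⟩| = 2, so |H| is a multiple of lcm(4, 2) = 4 and divides |G| = 8.
Closing under the operation: H = {1, -1, k, -k}, so |H| = 4.

4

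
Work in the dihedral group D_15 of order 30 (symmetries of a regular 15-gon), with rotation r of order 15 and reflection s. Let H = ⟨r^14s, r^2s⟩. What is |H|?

10

|⟨r^14s⟩| = 2 and |⟨r^2s⟩| = 2, so |H| is a multiple of lcm(2, 2) = 2 and divides |G| = 30.
Closing under the operation: H = {e, r^3, r^6, r^9, r^12, r^2s, r^5s, r^8s, r^11s, r^14s}, so |H| = 10.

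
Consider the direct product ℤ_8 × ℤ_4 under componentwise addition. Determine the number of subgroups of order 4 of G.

7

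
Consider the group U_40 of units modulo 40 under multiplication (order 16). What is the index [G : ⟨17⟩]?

4

|⟨17⟩| = 4 and |G| = 16.
By Lagrange, [G : H] = |G|/|H| = 16/4 = 4.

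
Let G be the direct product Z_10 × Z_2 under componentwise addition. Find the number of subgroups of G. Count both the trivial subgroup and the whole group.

|G| = 20, so by Lagrange every subgroup order divides 20. Divisors: 1, 2, 4, 5, 10, 20.
Subgroups by order — order 1: 1; order 2: 3; order 4: 1; order 5: 1; order 10: 3; order 20: 1.
Total: 1 + 3 + 1 + 1 + 3 + 1 = 10.

10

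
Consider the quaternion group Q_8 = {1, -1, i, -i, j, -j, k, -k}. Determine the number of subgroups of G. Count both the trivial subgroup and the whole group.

|G| = 8, so by Lagrange every subgroup order divides 8. Divisors: 1, 2, 4, 8.
Subgroups by order — order 1: 1; order 2: 1; order 4: 3; order 8: 1.
Total: 1 + 1 + 3 + 1 = 6.

6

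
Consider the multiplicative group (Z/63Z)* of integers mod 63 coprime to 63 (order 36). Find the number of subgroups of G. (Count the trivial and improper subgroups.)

|G| = 36, so by Lagrange every subgroup order divides 36. Divisors: 1, 2, 3, 4, 6, 9, 12, 18, 36.
Subgroups by order — order 1: 1; order 2: 3; order 3: 4; order 4: 1; order 6: 12; order 9: 1; order 12: 4; order 18: 3; order 36: 1.
Total: 1 + 3 + 4 + 1 + 12 + 1 + 4 + 3 + 1 = 30.

30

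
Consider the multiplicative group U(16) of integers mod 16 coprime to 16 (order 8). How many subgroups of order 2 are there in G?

3

|G| = 8 and 2 | 8, so subgroups of order 2 are possible by Lagrange.
The subgroups of order 2 are: {1, 15}; {1, 7}; {1, 9}.
So G has 3 subgroups of order 2.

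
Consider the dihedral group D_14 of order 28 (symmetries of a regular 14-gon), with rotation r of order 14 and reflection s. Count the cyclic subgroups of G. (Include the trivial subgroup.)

Each element a generates a cyclic subgroup ⟨a⟩; distinct elements may generate the same one (a cyclic group of order d has φ(d) generators).
Cyclic subgroups by order — order 1: 1; order 2: 15; order 7: 1; order 14: 1.
Total: 18.

18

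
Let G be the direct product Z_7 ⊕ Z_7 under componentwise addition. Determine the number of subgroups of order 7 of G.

8

|G| = 49 and 7 | 49, so subgroups of order 7 are possible by Lagrange.
The subgroups of order 7 are: {(0,0), (0,1), (0,2), (0,3), (0,4), (0,5), (0,6)}; {(0,0), (1,0), (2,0), (3,0), (4,0), (5,0), (6,0)}; {(0,0), (1,1), (2,2), (3,3), (4,4), (5,5), (6,6)}; {(0,0), (1,2), (2,4), (3,6), (4,1), (5,3), (6,5)}; … (8 in all).
So G has 8 subgroups of order 7.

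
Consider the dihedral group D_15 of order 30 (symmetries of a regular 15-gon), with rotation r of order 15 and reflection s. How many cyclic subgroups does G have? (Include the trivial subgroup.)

A cyclic subgroup of order d is generated by each of its φ(d) elements of order d, so the cyclic subgroups of order d number (#elements of order d)/φ(d).
Cyclic subgroups by order — order 1: 1; order 2: 15; order 3: 1; order 5: 1; order 15: 1.
Total: 19.

19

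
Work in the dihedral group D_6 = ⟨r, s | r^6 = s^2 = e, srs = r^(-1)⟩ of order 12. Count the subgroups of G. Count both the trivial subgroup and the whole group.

|G| = 12, so by Lagrange every subgroup order divides 12. Divisors: 1, 2, 3, 4, 6, 12.
Subgroups by order — order 1: 1; order 2: 7; order 3: 1; order 4: 3; order 6: 3; order 12: 1.
Total: 1 + 7 + 1 + 3 + 3 + 1 = 16.

16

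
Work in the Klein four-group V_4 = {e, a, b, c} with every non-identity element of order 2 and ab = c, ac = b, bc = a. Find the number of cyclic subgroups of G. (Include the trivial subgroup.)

A cyclic subgroup of order d is generated by each of its φ(d) elements of order d, so the cyclic subgroups of order d number (#elements of order d)/φ(d).
Cyclic subgroups by order — order 1: 1; order 2: 3.
Total: 4.

4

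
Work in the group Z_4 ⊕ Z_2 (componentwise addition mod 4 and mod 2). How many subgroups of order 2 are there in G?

|G| = 8 and 2 | 8, so subgroups of order 2 are possible by Lagrange.
The subgroups of order 2 are: {(0,0), (0,1)}; {(0,0), (2,0)}; {(0,0), (2,1)}.
So G has 3 subgroups of order 2.

3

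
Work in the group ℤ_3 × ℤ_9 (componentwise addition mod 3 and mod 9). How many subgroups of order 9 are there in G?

4

|G| = 27 and 9 | 27, so subgroups of order 9 are possible by Lagrange.
The subgroups of order 9 are: {(0,0), (0,1), (0,2), (0,3), (0,4), (0,5), (0,6), (0,7), (0,8)}; {(0,0), (0,3), (0,6), (1,0), (1,3), (1,6), (2,0), (2,3), (2,6)}; {(0,0), (0,3), (0,6), (1,1), (1,4), (1,7), (2,2), (2,5), (2,8)}; {(0,0), (0,3), (0,6), (1,2), (1,5), (1,8), (2,1), (2,4), (2,7)}.
So G has 4 subgroups of order 9.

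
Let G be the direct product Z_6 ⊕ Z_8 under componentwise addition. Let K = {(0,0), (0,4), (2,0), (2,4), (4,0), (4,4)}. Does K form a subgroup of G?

Yes

|K| = 6 divides |G| = 48, consistent with Lagrange.
K contains the identity, every element's inverse is in K, and K is closed under +: it is a subgroup.
In fact K = ⟨(4,4)⟩.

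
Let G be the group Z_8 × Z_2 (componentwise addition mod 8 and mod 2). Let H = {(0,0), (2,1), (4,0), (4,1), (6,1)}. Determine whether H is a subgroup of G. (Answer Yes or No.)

No

|H| = 5 does not divide |G| = 16, so by Lagrange H is not a subgroup.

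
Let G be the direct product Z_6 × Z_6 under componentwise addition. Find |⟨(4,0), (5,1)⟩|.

|⟨(4,0)⟩| = 3 and |⟨(5,1)⟩| = 6, so |H| is a multiple of lcm(3, 6) = 6 and divides |G| = 36.
Closing under the operation: H = {(0,0), (0,2), (0,4), (1,1), (1,3), (1,5), (2,0), (2,2), (2,4), (3,1), (3,3), (3,5), (4,0), (4,2), (4,4), (5,1), (5,3), (5,5)}, so |H| = 18.

18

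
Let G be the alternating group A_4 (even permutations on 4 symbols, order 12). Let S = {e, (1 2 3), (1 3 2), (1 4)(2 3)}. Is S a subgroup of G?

Closure fails: (1 3 2) ∘ (1 4)(2 3) = (1 4 3) ∉ S. So S is not a subgroup.

No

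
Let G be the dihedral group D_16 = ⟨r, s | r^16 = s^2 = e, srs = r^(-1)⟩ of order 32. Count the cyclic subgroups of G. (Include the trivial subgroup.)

21

Group the elements of G by the cyclic subgroup they generate; each cyclic subgroup of order d accounts for φ(d) elements.
Cyclic subgroups by order — order 1: 1; order 2: 17; order 4: 1; order 8: 1; order 16: 1.
Total: 21.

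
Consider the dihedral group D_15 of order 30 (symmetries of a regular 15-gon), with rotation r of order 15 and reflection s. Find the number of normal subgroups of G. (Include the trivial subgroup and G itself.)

G has 28 subgroups. Checking conjugation-invariance by order — order 1: 1/1 normal; order 2: 0/15 normal; order 3: 1/1 normal; order 5: 1/1 normal; order 6: 0/5 normal; order 10: 0/3 normal; order 15: 1/1 normal; order 30: 1/1 normal.
Total normal subgroups: 5.

5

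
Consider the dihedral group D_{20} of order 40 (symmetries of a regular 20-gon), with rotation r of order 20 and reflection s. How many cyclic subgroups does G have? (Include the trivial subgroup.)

26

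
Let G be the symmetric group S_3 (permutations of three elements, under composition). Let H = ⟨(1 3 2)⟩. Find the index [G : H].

2

|⟨(1 3 2)⟩| = 3 and |G| = 6.
By Lagrange, [G : H] = |G|/|H| = 6/3 = 2.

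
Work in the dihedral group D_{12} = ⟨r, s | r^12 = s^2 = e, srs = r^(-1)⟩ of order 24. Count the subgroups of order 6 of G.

|G| = 24 and 6 | 24, so subgroups of order 6 are possible by Lagrange.
The subgroups of order 6 are: {e, r^2, r^4, r^6, r^8, r^10}; {e, r^4, r^8, r^2s, r^6s, r^10s}; {e, r^4, r^8, r^3s, r^7s, r^11s}; {e, r^4, r^8, s, r^4s, r^8s}; … (5 in all).
So G has 5 subgroups of order 6.

5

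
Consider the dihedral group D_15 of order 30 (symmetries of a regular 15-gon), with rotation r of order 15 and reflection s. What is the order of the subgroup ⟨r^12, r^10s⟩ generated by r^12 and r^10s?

|⟨r^12⟩| = 5 and |⟨r^10s⟩| = 2, so |H| is a multiple of lcm(5, 2) = 10 and divides |G| = 30.
Closing under the operation: H = {e, r^3, r^6, r^9, r^12, rs, r^4s, r^7s, r^10s, r^13s}, so |H| = 10.

10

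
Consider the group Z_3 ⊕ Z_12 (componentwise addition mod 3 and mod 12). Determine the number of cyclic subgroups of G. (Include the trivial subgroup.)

A cyclic subgroup of order d is generated by each of its φ(d) elements of order d, so the cyclic subgroups of order d number (#elements of order d)/φ(d).
Cyclic subgroups by order — order 1: 1; order 2: 1; order 3: 4; order 4: 1; order 6: 4; order 12: 4.
Total: 15.

15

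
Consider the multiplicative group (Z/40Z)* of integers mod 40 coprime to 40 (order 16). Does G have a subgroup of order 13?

No

13 does not divide |G| = 16, so by Lagrange no subgroup of order 13 exists.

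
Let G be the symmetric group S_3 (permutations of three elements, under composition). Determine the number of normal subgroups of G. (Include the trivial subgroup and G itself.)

3

G has 6 subgroups. Checking conjugation-invariance by order — order 1: 1/1 normal; order 2: 0/3 normal; order 3: 1/1 normal; order 6: 1/1 normal.
Total normal subgroups: 3.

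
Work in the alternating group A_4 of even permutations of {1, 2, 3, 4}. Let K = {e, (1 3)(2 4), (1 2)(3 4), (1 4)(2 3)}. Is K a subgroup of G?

Yes

|K| = 4 divides |G| = 12, consistent with Lagrange.
K contains the identity, every element's inverse is in K, and K is closed under ∘: it is a subgroup.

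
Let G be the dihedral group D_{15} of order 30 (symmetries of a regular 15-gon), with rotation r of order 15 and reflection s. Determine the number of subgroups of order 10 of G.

|G| = 30 and 10 | 30, so subgroups of order 10 are possible by Lagrange.
The subgroups of order 10 are: {e, r^3, r^6, r^9, r^12, rs, r^4s, r^7s, r^10s, r^13s}; {e, r^3, r^6, r^9, r^12, r^2s, r^5s, r^8s, r^11s, r^14s}; {e, r^3, r^6, r^9, r^12, s, r^3s, r^6s, r^9s, r^12s}.
So G has 3 subgroups of order 10.

3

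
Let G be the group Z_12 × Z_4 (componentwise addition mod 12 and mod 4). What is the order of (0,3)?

The order of (0,3) in Z_12 × Z_4 is lcm(ord(0) in Z_12, ord(3) in Z_4).
ord(0) = 1 and ord(3) = 4, so |⟨(0,3)⟩| = lcm(1, 4) = 4.

4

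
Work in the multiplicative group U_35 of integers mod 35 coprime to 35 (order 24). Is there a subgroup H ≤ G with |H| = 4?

Yes

4 | 24. A subgroup of order 4 is {1, 13, 27, 29}.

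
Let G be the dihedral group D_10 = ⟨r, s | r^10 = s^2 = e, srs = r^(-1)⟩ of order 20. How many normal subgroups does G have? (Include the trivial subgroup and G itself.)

G has 22 subgroups. Checking conjugation-invariance by order — order 1: 1/1 normal; order 2: 1/11 normal; order 4: 0/5 normal; order 5: 1/1 normal; order 10: 3/3 normal; order 20: 1/1 normal.
Total normal subgroups: 7.

7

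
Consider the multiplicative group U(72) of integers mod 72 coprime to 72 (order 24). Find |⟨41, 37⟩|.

12

|⟨41⟩| = 6 and |⟨37⟩| = 2, so |H| is a multiple of lcm(6, 2) = 6 and divides |G| = 24.
Closing under the operation: H = {1, 5, 13, 17, 25, 29, 37, 41, 49, 53, 61, 65}, so |H| = 12.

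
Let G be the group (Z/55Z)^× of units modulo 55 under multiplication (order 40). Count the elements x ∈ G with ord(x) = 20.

Enumerating element orders in G gives 16 elements of order 20.

16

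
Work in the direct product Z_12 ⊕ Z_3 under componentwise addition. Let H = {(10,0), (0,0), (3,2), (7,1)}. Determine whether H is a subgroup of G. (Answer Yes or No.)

No

(3,2) ∈ H but its inverse (9,1) ∉ H, so H is not a subgroup.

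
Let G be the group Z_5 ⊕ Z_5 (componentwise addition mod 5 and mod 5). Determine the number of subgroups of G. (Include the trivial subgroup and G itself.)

8

|G| = 25, so by Lagrange every subgroup order divides 25. Divisors: 1, 5, 25.
Subgroups by order — order 1: 1; order 5: 6; order 25: 1.
Total: 1 + 6 + 1 = 8.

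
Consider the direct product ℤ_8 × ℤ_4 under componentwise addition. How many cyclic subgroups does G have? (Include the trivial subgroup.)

Each element a generates a cyclic subgroup ⟨a⟩; distinct elements may generate the same one (a cyclic group of order d has φ(d) generators).
Cyclic subgroups by order — order 1: 1; order 2: 3; order 4: 6; order 8: 4.
Total: 14.

14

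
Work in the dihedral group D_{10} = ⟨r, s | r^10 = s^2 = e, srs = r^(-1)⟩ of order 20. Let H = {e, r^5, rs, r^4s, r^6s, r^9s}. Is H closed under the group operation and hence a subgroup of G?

No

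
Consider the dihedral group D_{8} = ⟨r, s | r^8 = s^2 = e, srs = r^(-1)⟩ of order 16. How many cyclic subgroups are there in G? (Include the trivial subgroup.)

12

A cyclic subgroup of order d is generated by each of its φ(d) elements of order d, so the cyclic subgroups of order d number (#elements of order d)/φ(d).
Cyclic subgroups by order — order 1: 1; order 2: 9; order 4: 1; order 8: 1.
Total: 12.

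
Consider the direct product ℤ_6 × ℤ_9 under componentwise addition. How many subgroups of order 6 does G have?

|G| = 54 and 6 | 54, so subgroups of order 6 are possible by Lagrange.
The subgroups of order 6 are: {(0,0), (0,3), (0,6), (3,0), (3,3), (3,6)}; {(0,0), (1,0), (2,0), (3,0), (4,0), (5,0)}; {(0,0), (1,3), (2,6), (3,0), (4,3), (5,6)}; {(0,0), (1,6), (2,3), (3,0), (4,6), (5,3)}.
So G has 4 subgroups of order 6.

4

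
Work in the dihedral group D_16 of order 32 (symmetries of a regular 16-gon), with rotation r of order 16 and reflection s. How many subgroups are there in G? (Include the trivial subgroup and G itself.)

|G| = 32, so by Lagrange every subgroup order divides 32. Divisors: 1, 2, 4, 8, 16, 32.
Subgroups by order — order 1: 1; order 2: 17; order 4: 9; order 8: 5; order 16: 3; order 32: 1.
Total: 1 + 17 + 9 + 5 + 3 + 1 = 36.

36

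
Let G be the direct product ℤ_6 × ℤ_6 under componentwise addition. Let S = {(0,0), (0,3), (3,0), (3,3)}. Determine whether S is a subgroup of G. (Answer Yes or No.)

Yes

|S| = 4 divides |G| = 36, consistent with Lagrange.
S contains the identity, every element's inverse is in S, and S is closed under +: it is a subgroup.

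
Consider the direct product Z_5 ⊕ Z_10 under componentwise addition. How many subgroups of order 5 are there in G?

6

|G| = 50 and 5 | 50, so subgroups of order 5 are possible by Lagrange.
The subgroups of order 5 are: {(0,0), (0,2), (0,4), (0,6), (0,8)}; {(0,0), (1,0), (2,0), (3,0), (4,0)}; {(0,0), (1,2), (2,4), (3,6), (4,8)}; {(0,0), (1,4), (2,8), (3,2), (4,6)}; … (6 in all).
So G has 6 subgroups of order 5.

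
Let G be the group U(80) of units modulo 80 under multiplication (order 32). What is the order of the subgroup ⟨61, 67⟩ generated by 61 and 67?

|⟨61⟩| = 4 and |⟨67⟩| = 4, so |H| is a multiple of lcm(4, 4) = 4 and divides |G| = 32.
Closing under the operation: H = {1, 3, 7, 9, 21, 23, 27, 29, 41, 43, 47, 49, 61, 63, 67, 69}, so |H| = 16.

16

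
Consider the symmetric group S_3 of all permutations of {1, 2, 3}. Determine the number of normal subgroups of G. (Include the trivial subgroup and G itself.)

G has 6 subgroups. Checking conjugation-invariance by order — order 1: 1/1 normal; order 2: 0/3 normal; order 3: 1/1 normal; order 6: 1/1 normal.
Total normal subgroups: 3.

3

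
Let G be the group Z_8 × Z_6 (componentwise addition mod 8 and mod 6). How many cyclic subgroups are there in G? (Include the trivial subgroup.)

16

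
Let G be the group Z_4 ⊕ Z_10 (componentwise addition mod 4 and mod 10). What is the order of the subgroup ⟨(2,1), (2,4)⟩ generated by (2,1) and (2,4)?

20

|⟨(2,1)⟩| = 10 and |⟨(2,4)⟩| = 10, so |H| is a multiple of lcm(10, 10) = 10 and divides |G| = 40.
Closing under the operation: H = {(0,0), (0,1), (0,2), (0,3), (0,4), (0,5), (0,6), (0,7), (0,8), (0,9), (2,0), (2,1), (2,2), (2,3), (2,4), (2,5), (2,6), (2,7), (2,8), (2,9)}, so |H| = 20.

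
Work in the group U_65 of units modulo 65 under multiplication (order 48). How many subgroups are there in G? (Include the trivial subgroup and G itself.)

30

|G| = 48, so by Lagrange every subgroup order divides 48. Divisors: 1, 2, 3, 4, 6, 8, 12, 16, 24, 48.
Subgroups by order — order 1: 1; order 2: 3; order 3: 1; order 4: 7; order 6: 3; order 8: 3; order 12: 7; order 16: 1; order 24: 3; order 48: 1.
Total: 1 + 3 + 1 + 7 + 3 + 3 + 7 + 1 + 3 + 1 = 30.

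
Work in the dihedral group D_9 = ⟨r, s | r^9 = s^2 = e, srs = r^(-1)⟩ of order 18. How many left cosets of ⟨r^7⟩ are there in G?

|⟨r^7⟩| = 9 and |G| = 18.
By Lagrange, [G : H] = |G|/|H| = 18/9 = 2.

2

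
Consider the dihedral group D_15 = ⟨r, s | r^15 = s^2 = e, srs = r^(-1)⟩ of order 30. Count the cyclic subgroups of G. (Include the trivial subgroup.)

Each element a generates a cyclic subgroup ⟨a⟩; distinct elements may generate the same one (a cyclic group of order d has φ(d) generators).
Cyclic subgroups by order — order 1: 1; order 2: 15; order 3: 1; order 5: 1; order 15: 1.
Total: 19.

19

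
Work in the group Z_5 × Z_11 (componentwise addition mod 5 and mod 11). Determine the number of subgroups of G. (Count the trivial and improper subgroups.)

4

|G| = 55, so by Lagrange every subgroup order divides 55. Divisors: 1, 5, 11, 55.
Subgroups by order — order 1: 1; order 5: 1; order 11: 1; order 55: 1.
Total: 1 + 1 + 1 + 1 = 4.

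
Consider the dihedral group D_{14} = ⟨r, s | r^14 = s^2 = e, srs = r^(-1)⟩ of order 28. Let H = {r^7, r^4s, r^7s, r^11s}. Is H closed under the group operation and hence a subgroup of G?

The identity e ∉ H, so H is not a subgroup.

No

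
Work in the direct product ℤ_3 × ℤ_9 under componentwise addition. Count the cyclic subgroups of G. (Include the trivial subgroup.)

8

Group the elements of G by the cyclic subgroup they generate; each cyclic subgroup of order d accounts for φ(d) elements.
Cyclic subgroups by order — order 1: 1; order 3: 4; order 9: 3.
Total: 8.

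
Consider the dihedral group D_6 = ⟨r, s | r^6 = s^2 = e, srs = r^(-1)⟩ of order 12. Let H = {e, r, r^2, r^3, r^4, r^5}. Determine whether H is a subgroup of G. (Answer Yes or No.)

Yes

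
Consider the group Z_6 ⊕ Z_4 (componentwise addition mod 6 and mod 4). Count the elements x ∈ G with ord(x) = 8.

An element (a,b) has order lcm(ord(a), ord(b)); count pairs with lcm equal to 8.
Enumerating gives 0 such elements.

0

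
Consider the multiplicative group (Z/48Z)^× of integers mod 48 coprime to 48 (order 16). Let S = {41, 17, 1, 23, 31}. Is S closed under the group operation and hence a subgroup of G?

No

|S| = 5 does not divide |G| = 16, so by Lagrange S is not a subgroup.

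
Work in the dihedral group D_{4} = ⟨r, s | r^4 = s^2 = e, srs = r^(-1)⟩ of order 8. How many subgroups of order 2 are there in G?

5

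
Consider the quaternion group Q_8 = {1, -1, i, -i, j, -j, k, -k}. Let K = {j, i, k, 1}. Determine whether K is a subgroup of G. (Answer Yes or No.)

No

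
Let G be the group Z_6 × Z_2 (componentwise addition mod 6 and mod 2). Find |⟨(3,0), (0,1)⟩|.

|⟨(3,0)⟩| = 2 and |⟨(0,1)⟩| = 2, so |H| is a multiple of lcm(2, 2) = 2 and divides |G| = 12.
Closing under the operation: H = {(0,0), (0,1), (3,0), (3,1)}, so |H| = 4.

4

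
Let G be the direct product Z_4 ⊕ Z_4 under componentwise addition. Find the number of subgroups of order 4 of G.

7

|G| = 16 and 4 | 16, so subgroups of order 4 are possible by Lagrange.
The subgroups of order 4 are: {(0,0), (0,1), (0,2), (0,3)}; {(0,0), (0,2), (2,0), (2,2)}; {(0,0), (0,2), (2,1), (2,3)}; {(0,0), (1,0), (2,0), (3,0)}; … (7 in all).
So G has 7 subgroups of order 4.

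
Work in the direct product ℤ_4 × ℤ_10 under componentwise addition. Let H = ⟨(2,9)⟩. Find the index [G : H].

|⟨(2,9)⟩| = 10 and |G| = 40.
By Lagrange, [G : H] = |G|/|H| = 40/10 = 4.

4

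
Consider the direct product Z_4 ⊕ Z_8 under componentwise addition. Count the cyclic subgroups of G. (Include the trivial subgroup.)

14

Each element a generates a cyclic subgroup ⟨a⟩; distinct elements may generate the same one (a cyclic group of order d has φ(d) generators).
Cyclic subgroups by order — order 1: 1; order 2: 3; order 4: 6; order 8: 4.
Total: 14.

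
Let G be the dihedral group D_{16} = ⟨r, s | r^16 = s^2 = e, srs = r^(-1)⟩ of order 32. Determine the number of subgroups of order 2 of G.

17

|G| = 32 and 2 | 32, so subgroups of order 2 are possible by Lagrange.
The subgroups of order 2 are: {e, r^10s}; {e, r^11s}; {e, r^12s}; {e, r^13s}; … (17 in all).
So G has 17 subgroups of order 2.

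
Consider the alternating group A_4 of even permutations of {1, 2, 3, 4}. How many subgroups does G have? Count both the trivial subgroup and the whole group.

10

|G| = 12, so by Lagrange every subgroup order divides 12. Divisors: 1, 2, 3, 4, 6, 12.
Subgroups by order — order 1: 1; order 2: 3; order 3: 4; order 4: 1; order 6: 0; order 12: 1.
Total: 1 + 3 + 4 + 1 + 0 + 1 = 10.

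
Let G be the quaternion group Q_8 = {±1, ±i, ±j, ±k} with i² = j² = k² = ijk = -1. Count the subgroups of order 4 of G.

|G| = 8 and 4 | 8, so subgroups of order 4 are possible by Lagrange.
The subgroups of order 4 are: {1, -1, i, -i}; {1, -1, j, -j}; {1, -1, k, -k}.
So G has 3 subgroups of order 4.

3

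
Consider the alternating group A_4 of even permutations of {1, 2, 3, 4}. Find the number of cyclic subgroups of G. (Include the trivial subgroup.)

8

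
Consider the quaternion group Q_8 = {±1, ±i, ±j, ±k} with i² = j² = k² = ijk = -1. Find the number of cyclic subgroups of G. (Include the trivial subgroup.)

5

Each element a generates a cyclic subgroup ⟨a⟩; distinct elements may generate the same one (a cyclic group of order d has φ(d) generators).
Cyclic subgroups by order — order 1: 1; order 2: 1; order 4: 3.
Total: 5.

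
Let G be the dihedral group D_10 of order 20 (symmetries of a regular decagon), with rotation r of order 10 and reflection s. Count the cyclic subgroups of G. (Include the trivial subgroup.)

Group the elements of G by the cyclic subgroup they generate; each cyclic subgroup of order d accounts for φ(d) elements.
Cyclic subgroups by order — order 1: 1; order 2: 11; order 5: 1; order 10: 1.
Total: 14.

14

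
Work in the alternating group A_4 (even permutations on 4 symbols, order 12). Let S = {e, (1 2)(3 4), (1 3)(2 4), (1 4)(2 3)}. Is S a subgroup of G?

|S| = 4 divides |G| = 12, consistent with Lagrange.
S contains the identity, every element's inverse is in S, and S is closed under ∘: it is a subgroup.

Yes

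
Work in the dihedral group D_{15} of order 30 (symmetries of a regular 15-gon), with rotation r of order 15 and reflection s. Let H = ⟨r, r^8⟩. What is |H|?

15

|⟨r⟩| = 15 and |⟨r^8⟩| = 15, so |H| is a multiple of lcm(15, 15) = 15 and divides |G| = 30.
Closing under the operation: H = {e, r, r^2, r^3, r^4, r^5, r^6, r^7, r^8, r^9, r^10, r^11, r^12, r^13, r^14}, so |H| = 15.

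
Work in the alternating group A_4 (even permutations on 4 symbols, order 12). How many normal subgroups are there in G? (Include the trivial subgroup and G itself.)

G has 10 subgroups. Checking conjugation-invariance by order — order 1: 1/1 normal; order 2: 0/3 normal; order 3: 0/4 normal; order 4: 1/1 normal; order 12: 1/1 normal.
Total normal subgroups: 3.

3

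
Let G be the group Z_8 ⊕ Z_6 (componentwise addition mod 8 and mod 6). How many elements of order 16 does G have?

0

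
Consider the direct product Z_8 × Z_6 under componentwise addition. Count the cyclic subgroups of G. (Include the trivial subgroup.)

16

Group the elements of G by the cyclic subgroup they generate; each cyclic subgroup of order d accounts for φ(d) elements.
Cyclic subgroups by order — order 1: 1; order 2: 3; order 3: 1; order 4: 2; order 6: 3; order 8: 2; order 12: 2; order 24: 2.
Total: 16.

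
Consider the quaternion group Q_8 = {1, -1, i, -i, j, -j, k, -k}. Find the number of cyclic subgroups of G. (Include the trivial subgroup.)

Group the elements of G by the cyclic subgroup they generate; each cyclic subgroup of order d accounts for φ(d) elements.
Cyclic subgroups by order — order 1: 1; order 2: 1; order 4: 3.
Total: 5.

5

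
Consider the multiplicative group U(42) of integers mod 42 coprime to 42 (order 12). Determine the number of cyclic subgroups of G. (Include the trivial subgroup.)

Group the elements of G by the cyclic subgroup they generate; each cyclic subgroup of order d accounts for φ(d) elements.
Cyclic subgroups by order — order 1: 1; order 2: 3; order 3: 1; order 6: 3.
Total: 8.

8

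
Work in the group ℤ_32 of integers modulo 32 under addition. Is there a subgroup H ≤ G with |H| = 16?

Yes

16 | 32. A subgroup of order 16 is {0, 2, 4, 6, 8, 10, 12, 14, 16, 18, 20, 22, 24, 26, 28, 30}.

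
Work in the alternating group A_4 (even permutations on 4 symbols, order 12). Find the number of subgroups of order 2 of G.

3

|G| = 12 and 2 | 12, so subgroups of order 2 are possible by Lagrange.
The subgroups of order 2 are: {e, (1 2)(3 4)}; {e, (1 3)(2 4)}; {e, (1 4)(2 3)}.
So G has 3 subgroups of order 2.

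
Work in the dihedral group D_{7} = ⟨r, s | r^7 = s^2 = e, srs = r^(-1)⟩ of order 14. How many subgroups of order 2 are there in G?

|G| = 14 and 2 | 14, so subgroups of order 2 are possible by Lagrange.
The subgroups of order 2 are: {e, r^2s}; {e, r^3s}; {e, r^4s}; {e, r^5s}; … (7 in all).
So G has 7 subgroups of order 2.

7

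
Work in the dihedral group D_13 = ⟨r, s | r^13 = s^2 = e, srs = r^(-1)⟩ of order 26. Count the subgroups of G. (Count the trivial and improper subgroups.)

|G| = 26, so by Lagrange every subgroup order divides 26. Divisors: 1, 2, 13, 26.
Subgroups by order — order 1: 1; order 2: 13; order 13: 1; order 26: 1.
Total: 1 + 13 + 1 + 1 = 16.

16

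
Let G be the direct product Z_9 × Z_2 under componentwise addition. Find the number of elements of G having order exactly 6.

2

An element (a,b) has order lcm(ord(a), ord(b)); count pairs with lcm equal to 6.
Enumerating gives 2 such elements.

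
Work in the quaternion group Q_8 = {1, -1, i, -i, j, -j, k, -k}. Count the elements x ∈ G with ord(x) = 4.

6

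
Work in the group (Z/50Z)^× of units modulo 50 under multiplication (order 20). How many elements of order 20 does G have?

8

The elements of order 20 are: 3, 13, 17, 23, 27, 33, 37, 47.
That's 8.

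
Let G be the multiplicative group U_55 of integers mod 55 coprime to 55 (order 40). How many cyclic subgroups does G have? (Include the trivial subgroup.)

12

Each element a generates a cyclic subgroup ⟨a⟩; distinct elements may generate the same one (a cyclic group of order d has φ(d) generators).
Cyclic subgroups by order — order 1: 1; order 2: 3; order 4: 2; order 5: 1; order 10: 3; order 20: 2.
Total: 12.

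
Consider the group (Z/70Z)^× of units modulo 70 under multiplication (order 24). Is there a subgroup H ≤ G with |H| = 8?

8 | 24. A subgroup of order 8 is {1, 13, 27, 29, 41, 43, 57, 69}.

Yes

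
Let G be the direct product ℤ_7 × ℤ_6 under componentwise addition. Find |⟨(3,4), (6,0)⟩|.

21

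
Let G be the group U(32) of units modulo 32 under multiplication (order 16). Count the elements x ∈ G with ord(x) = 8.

The elements of order 8 are: 3, 5, 11, 13, 19, 21, 27, 29.
That's 8.

8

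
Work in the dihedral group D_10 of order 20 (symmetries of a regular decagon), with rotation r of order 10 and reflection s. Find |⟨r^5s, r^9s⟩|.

|⟨r^5s⟩| = 2 and |⟨r^9s⟩| = 2, so |H| is a multiple of lcm(2, 2) = 2 and divides |G| = 20.
Closing under the operation: H = {e, r^2, r^4, r^6, r^8, rs, r^3s, r^5s, r^7s, r^9s}, so |H| = 10.

10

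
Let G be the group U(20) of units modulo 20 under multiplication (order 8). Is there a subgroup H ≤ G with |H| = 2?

Yes

2 | 8. A subgroup of order 2 is {1, 11}.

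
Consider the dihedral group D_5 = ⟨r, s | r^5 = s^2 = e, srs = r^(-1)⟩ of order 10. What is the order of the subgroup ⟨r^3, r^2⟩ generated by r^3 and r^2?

5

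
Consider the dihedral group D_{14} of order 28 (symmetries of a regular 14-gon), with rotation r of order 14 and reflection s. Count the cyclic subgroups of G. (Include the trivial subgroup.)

18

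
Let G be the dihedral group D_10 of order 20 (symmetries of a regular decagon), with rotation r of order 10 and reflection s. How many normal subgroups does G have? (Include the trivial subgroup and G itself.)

G has 22 subgroups. Checking conjugation-invariance by order — order 1: 1/1 normal; order 2: 1/11 normal; order 4: 0/5 normal; order 5: 1/1 normal; order 10: 3/3 normal; order 20: 1/1 normal.
Total normal subgroups: 7.

7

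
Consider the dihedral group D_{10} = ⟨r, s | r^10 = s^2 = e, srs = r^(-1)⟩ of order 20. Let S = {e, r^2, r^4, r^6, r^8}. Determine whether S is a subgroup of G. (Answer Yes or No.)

Yes

|S| = 5 divides |G| = 20, consistent with Lagrange.
S contains the identity, every element's inverse is in S, and S is closed under ·: it is a subgroup.
In fact S = ⟨r^4⟩.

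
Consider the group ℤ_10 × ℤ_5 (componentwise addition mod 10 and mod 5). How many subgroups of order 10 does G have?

6

|G| = 50 and 10 | 50, so subgroups of order 10 are possible by Lagrange.
The subgroups of order 10 are: {(0,0), (0,1), (0,2), (0,3), (0,4), (5,0), (5,1), (5,2), (5,3), (5,4)}; {(0,0), (1,0), (2,0), (3,0), (4,0), (5,0), (6,0), (7,0), (8,0), (9,0)}; {(0,0), (1,1), (2,2), (3,3), (4,4), (5,0), (6,1), (7,2), (8,3), (9,4)}; {(0,0), (1,2), (2,4), (3,1), (4,3), (5,0), (6,2), (7,4), (8,1), (9,3)}; … (6 in all).
So G has 6 subgroups of order 10.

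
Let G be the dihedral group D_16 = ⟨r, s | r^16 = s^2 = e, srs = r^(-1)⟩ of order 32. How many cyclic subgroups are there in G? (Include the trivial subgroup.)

21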